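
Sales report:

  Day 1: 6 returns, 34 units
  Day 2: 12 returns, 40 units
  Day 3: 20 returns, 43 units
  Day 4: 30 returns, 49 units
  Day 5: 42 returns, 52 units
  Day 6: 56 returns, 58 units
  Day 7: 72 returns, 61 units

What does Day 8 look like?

Returns: 6, 12, 20, 30, 42, 56, 72 → 90 (differences are 6, 8, 10, … (increasing by 2 each time)).
Units — alternating steps +6, +3, +6, +3, …: 34, 40, 43, 49, 52, 58, 61 → 67.
Putting it together: 90 returns, 67 units.

90 returns, 67 units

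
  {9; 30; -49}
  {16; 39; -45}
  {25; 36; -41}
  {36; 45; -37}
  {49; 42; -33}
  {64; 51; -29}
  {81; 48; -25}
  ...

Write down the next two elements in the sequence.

For the first coordinate, perfect squares: 3², 4², 5², …: 9, 16, 25, 36, 49, 64, 81 → 100 → 121.
Second coordinate — alternating steps +9, −3, +9, −3, …: 30, 39, 36, 45, 42, 51, 48 → 57 → 54.
Third coordinate: +4 each step, so -49, -45, -41, -37, -33, -29, -25 → -21 → -17.
So the next two elements are {100; 57; -21} and {121; 54; -17}.

{100; 57; -21}, {121; 54; -17}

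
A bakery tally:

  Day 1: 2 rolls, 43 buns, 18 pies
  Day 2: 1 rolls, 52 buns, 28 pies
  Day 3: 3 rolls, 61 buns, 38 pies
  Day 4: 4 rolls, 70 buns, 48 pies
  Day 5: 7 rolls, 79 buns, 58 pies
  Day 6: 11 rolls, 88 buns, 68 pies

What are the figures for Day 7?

For the rolls, each term is the sum of the two before it: 2, 1, 3, 4, 7, 11 → 18.
Buns: 43, 52, 61, 70, 79, 88 → 97 (+9 each step).
Pies: +10 each step, so 18, 28, 38, 48, 58, 68 → 78.
Combining the parts gives 18 rolls, 97 buns, 78 pies.

18 rolls, 97 buns, 78 pies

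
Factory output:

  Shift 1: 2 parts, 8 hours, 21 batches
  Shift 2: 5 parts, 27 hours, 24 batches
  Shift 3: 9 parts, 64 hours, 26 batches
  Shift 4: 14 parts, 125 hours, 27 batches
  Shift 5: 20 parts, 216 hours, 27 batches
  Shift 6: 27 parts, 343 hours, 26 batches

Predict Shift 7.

35 parts, 512 hours, 24 batches

Parts: differences are 3, 4, 5, … (increasing by 1 each time), so 2, 5, 9, 14, 20, 27 → 35.
For the hours, perfect cubes: 2³, 3³, 4³, …: 8, 27, 64, 125, 216, 343 → 512.
Batches: differences are 3, 2, 1, … (decreasing by 1 each time); 21, 24, 26, 27, 27, 26 → 24.
Putting it together: 35 parts, 512 hours, 24 batches.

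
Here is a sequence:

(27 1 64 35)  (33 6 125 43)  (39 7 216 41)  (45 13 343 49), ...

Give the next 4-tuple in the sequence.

(51 20 512 47)

First slot: 27, 33, 39, 45 → 51 (+6 each step).
Second slot: each term is the sum of the two before it; 1, 6, 7, 13 → 20.
Third slot goes 64, 125, 216, 343 → 512 (perfect cubes: 4³, 5³, 6³, …).
For the fourth slot, alternating steps +8, −2, +8, −2, …: 35, 43, 41, 49 → 47.
Combining the parts gives (51 20 512 47).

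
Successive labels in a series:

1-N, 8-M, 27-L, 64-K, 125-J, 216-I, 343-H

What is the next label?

First component: perfect cubes: 1³, 2³, 3³, …, so 1, 8, 27, 64, 125, 216, 343 → 512.
For the letter, letters move back 1 place in the alphabet: N, M, L, K, J, I, H → G.
Putting it together: 512-G.

512-G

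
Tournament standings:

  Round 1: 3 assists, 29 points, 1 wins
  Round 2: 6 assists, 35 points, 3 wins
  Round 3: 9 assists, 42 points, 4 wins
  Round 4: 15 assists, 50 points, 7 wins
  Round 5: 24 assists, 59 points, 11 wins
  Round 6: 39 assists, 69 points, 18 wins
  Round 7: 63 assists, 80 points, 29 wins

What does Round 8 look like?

Assists: 3, 6, 9, 15, 24, 39, 63 → 102 (each term is the sum of the two before it).
Points: 29, 35, 42, 50, 59, 69, 80 → 92 (differences are 6, 7, 8, … (increasing by 1 each time)).
Wins: each term is the sum of the two before it; 1, 3, 4, 7, 11, 18, 29 → 47.
Putting it together: 102 assists, 92 points, 47 wins.

102 assists, 92 points, 47 wins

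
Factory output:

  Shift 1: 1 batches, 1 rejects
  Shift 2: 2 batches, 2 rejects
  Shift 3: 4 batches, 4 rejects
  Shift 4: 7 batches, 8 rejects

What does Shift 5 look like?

Batches — differences are 1, 2, 3, … (increasing by 1 each time): 1, 2, 4, 7 → 11.
Rejects — ×2 each step: 1, 2, 4, 8 → 16.
Putting it together: 11 batches, 16 rejects.

11 batches, 16 rejects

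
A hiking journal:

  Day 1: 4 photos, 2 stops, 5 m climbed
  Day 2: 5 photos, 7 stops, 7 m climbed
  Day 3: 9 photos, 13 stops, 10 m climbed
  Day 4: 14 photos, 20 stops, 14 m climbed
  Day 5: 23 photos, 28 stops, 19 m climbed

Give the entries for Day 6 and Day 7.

37 photos, 37 stops, 25 m climbed; 60 photos, 47 stops, 32 m climbed

Photos: each term is the sum of the two before it, so 4, 5, 9, 14, 23 → 37 → 60.
Stops — differences are 5, 6, 7, … (increasing by 1 each time): 2, 7, 13, 20, 28 → 37 → 47.
M climbed: 5, 7, 10, 14, 19 → 25 → 32 (differences are 2, 3, 4, … (increasing by 1 each time)).
So the next two lines are 37 photos, 37 stops, 25 m climbed and 60 photos, 47 stops, 32 m climbed.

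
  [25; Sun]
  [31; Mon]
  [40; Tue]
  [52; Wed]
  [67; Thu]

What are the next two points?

[85; Fri], [106; Sat]

First part goes 25, 31, 40, 52, 67 → 85 → 106 (differences are 6, 9, 12, … (increasing by 3 each time)).
Day: Sun, Mon, Tue, Wed, Thu → Fri → Sat (runs through the weekdays Mon→Sun).
So the next two points are [85; Fri] and [106; Sat].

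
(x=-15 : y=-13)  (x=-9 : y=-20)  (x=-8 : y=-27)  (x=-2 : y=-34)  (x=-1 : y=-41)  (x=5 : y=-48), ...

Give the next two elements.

(x=6 : y=-55), (x=12 : y=-62)

X: -15, -9, -8, -2, -1, 5 → 6 → 12 (alternating steps +6, +1, +6, +1, …).
Y — −7 each step: -13, -20, -27, -34, -41, -48 → -55 → -62.
So the next two elements are (x=6 : y=-55) and (x=12 : y=-62).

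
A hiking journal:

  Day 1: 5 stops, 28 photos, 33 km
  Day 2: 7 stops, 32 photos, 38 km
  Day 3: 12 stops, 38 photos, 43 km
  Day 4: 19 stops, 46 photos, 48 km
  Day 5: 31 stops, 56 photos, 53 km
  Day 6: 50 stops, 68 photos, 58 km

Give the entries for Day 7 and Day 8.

Stops: each term is the sum of the two before it; 5, 7, 12, 19, 31, 50 → 81 → 131.
Photos: differences are 4, 6, 8, … (increasing by 2 each time), so 28, 32, 38, 46, 56, 68 → 82 → 98.
Km — +5 each step: 33, 38, 43, 48, 53, 58 → 63 → 68.
So the next two records are 81 stops, 82 photos, 63 km and 131 stops, 98 photos, 68 km.

81 stops, 82 photos, 63 km; 131 stops, 98 photos, 68 km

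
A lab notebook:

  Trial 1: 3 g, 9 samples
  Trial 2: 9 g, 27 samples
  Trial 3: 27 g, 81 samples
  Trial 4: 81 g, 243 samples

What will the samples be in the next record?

729

For the g, ×3 each step: 3, 9, 27, 81 → 243.
Samples: 9, 27, 81, 243 → 729 (always 3 × the g).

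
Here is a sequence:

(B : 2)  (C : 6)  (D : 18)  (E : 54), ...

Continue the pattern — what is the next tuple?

(F : 162)

For the letter, letters move forward 1 place in the alphabet: B, C, D, E → F.
Second slot: ×3 each step, so 2, 6, 18, 54 → 162.
Combining the parts gives (F : 162).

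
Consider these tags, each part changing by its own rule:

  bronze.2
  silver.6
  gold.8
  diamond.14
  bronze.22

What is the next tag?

silver.36

Rank — repeats bronze → silver → gold → diamond: bronze, silver, gold, diamond, bronze → silver.
Second component: 2, 6, 8, 14, 22 → 36 (each term is the sum of the two before it).
Putting it together: silver.36.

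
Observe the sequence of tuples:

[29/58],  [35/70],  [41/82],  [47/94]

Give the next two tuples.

[53/106], [59/118]

For the first coordinate, +6 each step: 29, 35, 41, 47 → 53 → 59.
Second coordinate — always 2 × the first coordinate: 58, 70, 82, 94 → 106 → 118.
So the next two tuples are [53/106] and [59/118].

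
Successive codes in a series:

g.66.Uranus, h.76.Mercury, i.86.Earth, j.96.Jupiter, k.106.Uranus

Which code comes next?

Letter goes g, h, i, j, k → l (letters move forward 1 place in the alphabet).
Second component: +10 each step; 66, 76, 86, 96, 106 → 116.
Planet: Uranus, Mercury, Earth, Jupiter, Uranus → Mercury (repeats Uranus → Mercury → Earth → Jupiter).
Putting it together: l.116.Mercury.

l.116.Mercury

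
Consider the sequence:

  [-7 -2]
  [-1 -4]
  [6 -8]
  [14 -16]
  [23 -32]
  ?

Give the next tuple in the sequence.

[33 -64]

For the first part, differences are 6, 7, 8, … (increasing by 1 each time): -7, -1, 6, 14, 23 → 33.
Second part goes -2, -4, -8, -16, -32 → -64 (×2 each step).
Combining the parts gives [33 -64].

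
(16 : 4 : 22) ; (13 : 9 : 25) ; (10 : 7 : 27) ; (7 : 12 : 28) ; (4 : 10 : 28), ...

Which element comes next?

First value: 16, 13, 10, 7, 4 → 1 (−3 each step).
Second value — alternating steps +5, −2, +5, −2, …: 4, 9, 7, 12, 10 → 15.
Third value: 22, 25, 27, 28, 28 → 27 (differences are 3, 2, 1, … (decreasing by 1 each time)).
Combining the parts gives (1 : 15 : 27).

(1 : 15 : 27)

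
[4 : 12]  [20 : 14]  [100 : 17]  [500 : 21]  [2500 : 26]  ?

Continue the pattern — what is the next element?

For the first coordinate, ×5 each step: 4, 20, 100, 500, 2500 → 12500.
Second coordinate goes 12, 14, 17, 21, 26 → 32 (differences are 2, 3, 4, … (increasing by 1 each time)).
Putting it together: [12500 : 32].

[12500 : 32]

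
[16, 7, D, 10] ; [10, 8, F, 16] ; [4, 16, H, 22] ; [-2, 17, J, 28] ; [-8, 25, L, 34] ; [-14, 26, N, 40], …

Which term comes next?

[-20, 34, P, 46]

First part goes 16, 10, 4, -2, -8, -14 → -20 (−6 each step).
Second part goes 7, 8, 16, 17, 25, 26 → 34 (alternating steps +1, +8, +1, +8, …).
For the letter, letters move forward 2 places in the alphabet: D, F, H, J, L, N → P.
For the fourth part, together with the first part always sums to 26: 10, 16, 22, 28, 34, 40 → 46.
So the next term is [-20, 34, P, 46].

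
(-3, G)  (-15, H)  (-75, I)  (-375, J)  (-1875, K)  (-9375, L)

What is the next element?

(-46875, M)

First component: ×5 each step; -3, -15, -75, -375, -1875, -9375 → -46875.
Letter: G, H, I, J, K, L → M (letters move forward 1 place in the alphabet).
Combining the parts gives (-46875, M).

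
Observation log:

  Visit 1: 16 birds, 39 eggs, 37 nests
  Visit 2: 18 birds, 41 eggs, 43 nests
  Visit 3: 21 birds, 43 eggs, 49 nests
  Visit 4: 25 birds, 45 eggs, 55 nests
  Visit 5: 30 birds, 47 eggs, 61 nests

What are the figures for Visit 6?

Birds: differences are 2, 3, 4, … (increasing by 1 each time); 16, 18, 21, 25, 30 → 36.
Eggs: +2 each step, so 39, 41, 43, 45, 47 → 49.
Nests: +6 each step, so 37, 43, 49, 55, 61 → 67.
Combining the parts gives 36 birds, 49 eggs, 67 nests.

36 birds, 49 eggs, 67 nests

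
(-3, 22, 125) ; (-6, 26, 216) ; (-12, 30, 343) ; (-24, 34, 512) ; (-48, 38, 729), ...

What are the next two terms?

(-96, 42, 1000), (-192, 46, 1331)

For the first value, ×2 each step: -3, -6, -12, -24, -48 → -96 → -192.
Second value: 22, 26, 30, 34, 38 → 42 → 46 (+4 each step).
Third value: perfect cubes: 5³, 6³, 7³, …; 125, 216, 343, 512, 729 → 1000 → 1331.
Putting the parts together: (-96, 42, 1000) and then (-192, 46, 1331).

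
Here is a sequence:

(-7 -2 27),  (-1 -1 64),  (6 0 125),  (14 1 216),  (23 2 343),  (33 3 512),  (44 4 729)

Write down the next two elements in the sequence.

(56 5 1000), (69 6 1331)

First slot: differences are 6, 7, 8, … (increasing by 1 each time), so -7, -1, 6, 14, 23, 33, 44 → 56 → 69.
Second slot: +1 each step; -2, -1, 0, 1, 2, 3, 4 → 5 → 6.
Third slot goes 27, 64, 125, 216, 343, 512, 729 → 1000 → 1331 (perfect cubes: 3³, 4³, 5³, …).
So the next two elements are (56 5 1000) and (69 6 1331).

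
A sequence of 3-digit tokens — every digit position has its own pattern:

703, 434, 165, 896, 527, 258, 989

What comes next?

610

For the first digit, −3 each step, mod 10: 7, 4, 1, 8, 5, 2, 9 → 6.
Second digit — +3 each step, mod 10: 0, 3, 6, 9, 2, 5, 8 → 1.
Third digit: +1 each step, mod 10, so 3, 4, 5, 6, 7, 8, 9 → 0.
So the next token is 610.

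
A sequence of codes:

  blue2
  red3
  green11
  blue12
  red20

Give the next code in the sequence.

For the colour, repeats blue → red → green: blue, red, green, blue, red → green.
Second component — alternating steps +1, +8, +1, +8, …: 2, 3, 11, 12, 20 → 21.
So the next code is green21.

green21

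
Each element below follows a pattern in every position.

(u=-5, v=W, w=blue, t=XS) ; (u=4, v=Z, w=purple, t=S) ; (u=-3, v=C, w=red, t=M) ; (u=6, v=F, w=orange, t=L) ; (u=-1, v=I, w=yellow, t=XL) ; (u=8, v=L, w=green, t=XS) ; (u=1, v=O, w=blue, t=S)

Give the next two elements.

(u=10, v=R, w=purple, t=M), (u=3, v=U, w=red, t=L)

U: -5, 4, -3, 6, -1, 8, 1 → 10 → 3 (alternating steps +9, −7, +9, −7, …).
V: W, Z, C, F, I, L, O → R → U (letters move forward 3 places in the alphabet, wrapping Z→A).
W — repeats blue → purple → red → orange → yellow → green: blue, purple, red, orange, yellow, green, blue → purple → red.
T: repeats XS → S → M → L → XL, so XS, S, M, L, XL, XS, S → M → L.
So the next two elements are (u=10, v=R, w=purple, t=M) and (u=3, v=U, w=red, t=L).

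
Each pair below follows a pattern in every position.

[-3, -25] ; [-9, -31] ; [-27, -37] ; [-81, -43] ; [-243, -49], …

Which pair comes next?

For the first value, ×3 each step: -3, -9, -27, -81, -243 → -729.
Second value goes -25, -31, -37, -43, -49 → -55 (−6 each step).
Putting it together: [-729, -55].

[-729, -55]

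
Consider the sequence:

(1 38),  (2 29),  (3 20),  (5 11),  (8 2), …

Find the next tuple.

(13 -7)

First entry — each term is the sum of the two before it: 1, 2, 3, 5, 8 → 13.
Second entry — −9 each step: 38, 29, 20, 11, 2 → -7.
Putting it together: (13 -7).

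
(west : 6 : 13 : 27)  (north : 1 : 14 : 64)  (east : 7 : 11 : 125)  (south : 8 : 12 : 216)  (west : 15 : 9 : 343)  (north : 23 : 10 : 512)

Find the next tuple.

(east : 38 : 7 : 729)

Direction goes west, north, east, south, west, north → east (repeats west → north → east → south).
Second value goes 6, 1, 7, 8, 15, 23 → 38 (each term is the sum of the two before it).
Third value: alternating steps +1, −3, +1, −3, …, so 13, 14, 11, 12, 9, 10 → 7.
Fourth value: 27, 64, 125, 216, 343, 512 → 729 (perfect cubes: 3³, 4³, 5³, …).
Combining the parts gives (east : 38 : 7 : 729).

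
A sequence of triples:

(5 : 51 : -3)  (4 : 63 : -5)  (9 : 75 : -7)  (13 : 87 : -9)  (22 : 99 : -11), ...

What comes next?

First component: each term is the sum of the two before it, so 5, 4, 9, 13, 22 → 35.
Second component: +12 each step; 51, 63, 75, 87, 99 → 111.
Third component: −2 each step; -3, -5, -7, -9, -11 → -13.
Combining the parts gives (35 : 111 : -13).

(35 : 111 : -13)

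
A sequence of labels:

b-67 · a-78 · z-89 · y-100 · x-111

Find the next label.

For the letter, letters move back 1 place in the alphabet, wrapping A→Z: b, a, z, y, x → w.
Second component: 67, 78, 89, 100, 111 → 122 (+11 each step).
So the next label is w-122.

w-122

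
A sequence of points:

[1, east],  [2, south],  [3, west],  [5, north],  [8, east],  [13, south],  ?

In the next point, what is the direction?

west

Direction: east, south, west, north, east, south → west (repeats east → south → west → north).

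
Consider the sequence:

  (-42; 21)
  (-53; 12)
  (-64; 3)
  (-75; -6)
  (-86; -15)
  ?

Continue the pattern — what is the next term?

(-97; -24)

First coordinate: −11 each step, so -42, -53, -64, -75, -86 → -97.
Second coordinate: −9 each step, so 21, 12, 3, -6, -15 → -24.
Putting it together: (-97; -24).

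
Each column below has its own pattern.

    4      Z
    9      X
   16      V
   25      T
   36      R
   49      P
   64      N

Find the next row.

First component: perfect squares: 2², 3², 4², …; 4, 9, 16, 25, 36, 49, 64 → 81.
Letter: letters move back 2 places in the alphabet, so Z, X, V, T, R, P, N → L.
Combining the parts gives 81  L.

81  L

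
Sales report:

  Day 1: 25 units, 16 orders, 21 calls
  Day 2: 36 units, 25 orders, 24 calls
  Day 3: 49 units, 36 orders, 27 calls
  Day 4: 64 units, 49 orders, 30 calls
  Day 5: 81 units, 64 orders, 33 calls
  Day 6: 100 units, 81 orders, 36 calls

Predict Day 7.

121 units, 100 orders, 39 calls

Units goes 25, 36, 49, 64, 81, 100 → 121 (perfect squares: 5², 6², 7², …).
For the orders, perfect squares: 4², 5², 6², …: 16, 25, 36, 49, 64, 81 → 100.
Calls — +3 each step: 21, 24, 27, 30, 33, 36 → 39.
Combining the parts gives 121 units, 100 orders, 39 calls.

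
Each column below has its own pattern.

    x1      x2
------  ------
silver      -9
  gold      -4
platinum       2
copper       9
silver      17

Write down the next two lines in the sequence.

gold  26; platinum  36

For the column x1, repeats silver → gold → platinum → copper: silver, gold, platinum, copper, silver → gold → platinum.
For the column x2, differences are 5, 6, 7, … (increasing by 1 each time): -9, -4, 2, 9, 17 → 26 → 36.
So the next two lines are gold  26 and platinum  36.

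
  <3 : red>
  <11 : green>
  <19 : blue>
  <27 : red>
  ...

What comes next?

First entry: 3, 11, 19, 27 → 35 (+8 each step).
Colour: red, green, blue, red → green (repeats red → green → blue).
Combining the parts gives <35 : green>.

<35 : green>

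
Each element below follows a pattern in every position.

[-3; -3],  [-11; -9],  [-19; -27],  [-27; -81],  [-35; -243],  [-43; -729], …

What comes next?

First component: −8 each step, so -3, -11, -19, -27, -35, -43 → -51.
Second component: -3, -9, -27, -81, -243, -729 → -2187 (×3 each step).
Putting it together: [-51; -2187].

[-51; -2187]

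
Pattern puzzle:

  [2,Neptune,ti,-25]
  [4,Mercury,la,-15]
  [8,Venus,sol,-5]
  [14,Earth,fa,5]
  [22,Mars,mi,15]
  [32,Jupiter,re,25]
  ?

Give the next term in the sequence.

[44,Saturn,do,35]

For the first coordinate, differences are 2, 4, 6, … (increasing by 2 each time): 2, 4, 8, 14, 22, 32 → 44.
Planet goes Neptune, Mercury, Venus, Earth, Mars, Jupiter → Saturn (runs through the planets Mercury→Neptune).
Note: ti, la, sol, fa, mi, re → do (runs backward through the solfège scale do→ti).
Fourth coordinate: +10 each step; -25, -15, -5, 5, 15, 25 → 35.
Combining the parts gives [44,Saturn,do,35].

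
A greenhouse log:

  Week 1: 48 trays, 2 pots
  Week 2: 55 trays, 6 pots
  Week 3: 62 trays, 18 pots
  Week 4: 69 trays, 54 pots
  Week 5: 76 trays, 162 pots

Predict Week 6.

Trays goes 48, 55, 62, 69, 76 → 83 (+7 each step).
Pots: 2, 6, 18, 54, 162 → 486 (×3 each step).
So the next row is 83 trays, 486 pots.

83 trays, 486 pots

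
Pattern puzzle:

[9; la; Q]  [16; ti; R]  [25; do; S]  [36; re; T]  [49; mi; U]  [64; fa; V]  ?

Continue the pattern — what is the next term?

[81; sol; W]

First value: perfect squares: 3², 4², 5², …; 9, 16, 25, 36, 49, 64 → 81.
Note — runs through the solfège scale do→ti: la, ti, do, re, mi, fa → sol.
Letter — letters move forward 1 place in the alphabet: Q, R, S, T, U, V → W.
Combining the parts gives [81; sol; W].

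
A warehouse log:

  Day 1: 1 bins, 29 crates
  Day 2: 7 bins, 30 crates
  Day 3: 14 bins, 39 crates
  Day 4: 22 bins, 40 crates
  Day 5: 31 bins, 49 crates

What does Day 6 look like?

Bins: differences are 6, 7, 8, … (increasing by 1 each time), so 1, 7, 14, 22, 31 → 41.
For the crates, alternating steps +1, +9, +1, +9, …: 29, 30, 39, 40, 49 → 50.
Putting it together: 41 bins, 50 crates.

41 bins, 50 crates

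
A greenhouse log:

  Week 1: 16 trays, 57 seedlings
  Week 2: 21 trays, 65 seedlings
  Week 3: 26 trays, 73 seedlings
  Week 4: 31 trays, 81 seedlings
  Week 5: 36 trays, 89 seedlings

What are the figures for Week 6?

41 trays, 97 seedlings

For the trays, +5 each step: 16, 21, 26, 31, 36 → 41.
Seedlings goes 57, 65, 73, 81, 89 → 97 (+8 each step).
Combining the parts gives 41 trays, 97 seedlings.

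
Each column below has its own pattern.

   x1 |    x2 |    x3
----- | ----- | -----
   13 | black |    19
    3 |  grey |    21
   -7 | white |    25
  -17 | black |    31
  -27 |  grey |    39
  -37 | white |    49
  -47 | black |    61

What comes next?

-57  grey  75

Column x1: −10 each step, so 13, 3, -7, -17, -27, -37, -47 → -57.
Column x2: repeats black → grey → white, so black, grey, white, black, grey, white, black → grey.
Column x3 goes 19, 21, 25, 31, 39, 49, 61 → 75 (differences are 2, 4, 6, … (increasing by 2 each time)).
Combining the parts gives -57  grey  75.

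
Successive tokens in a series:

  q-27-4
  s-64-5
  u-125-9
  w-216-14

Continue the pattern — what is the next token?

y-343-23

For the letter, letters move forward 2 places in the alphabet: q, s, u, w → y.
Second component goes 27, 64, 125, 216 → 343 (perfect cubes: 3³, 4³, 5³, …).
For the third component, each term is the sum of the two before it: 4, 5, 9, 14 → 23.
Putting it together: y-343-23.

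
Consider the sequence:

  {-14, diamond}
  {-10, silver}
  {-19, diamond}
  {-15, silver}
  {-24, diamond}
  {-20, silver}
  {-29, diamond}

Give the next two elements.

{-25, silver}, {-34, diamond}

First component: alternating steps +4, −9, +4, −9, …, so -14, -10, -19, -15, -24, -20, -29 → -25 → -34.
Rank: alternates diamond ↔ silver, so diamond, silver, diamond, silver, diamond, silver, diamond → silver → diamond.
So the next two elements are {-25, silver} and {-34, diamond}.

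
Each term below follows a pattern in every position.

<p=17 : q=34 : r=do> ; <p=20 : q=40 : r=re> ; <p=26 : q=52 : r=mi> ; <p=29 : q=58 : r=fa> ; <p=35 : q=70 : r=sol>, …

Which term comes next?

P: 17, 20, 26, 29, 35 → 38 (alternating steps +3, +6, +3, +6, …).
Q — always 2 × the p: 34, 40, 52, 58, 70 → 76.
R — runs through the solfège scale do→ti: do, re, mi, fa, sol → la.
Combining the parts gives <p=38 : q=76 : r=la>.

<p=38 : q=76 : r=la>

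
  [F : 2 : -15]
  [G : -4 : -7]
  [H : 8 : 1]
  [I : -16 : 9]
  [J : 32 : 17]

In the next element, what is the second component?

-64

Letter: letters move forward 1 place in the alphabet, so F, G, H, I, J → K.
Second component — ×(-2) each step: 2, -4, 8, -16, 32 → -64.
For the third component, +8 each step: -15, -7, 1, 9, 17 → 25.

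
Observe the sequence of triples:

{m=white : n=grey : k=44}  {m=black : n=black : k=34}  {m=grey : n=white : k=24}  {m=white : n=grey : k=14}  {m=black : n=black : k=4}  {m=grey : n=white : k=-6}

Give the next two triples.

{m=white : n=grey : k=-16}, {m=black : n=black : k=-26}

M goes white, black, grey, white, black, grey → white → black (repeats white → black → grey).
N: grey, black, white, grey, black, white → grey → black (repeats grey → black → white).
K: 44, 34, 24, 14, 4, -6 → -16 → -26 (−10 each step).
Putting the parts together: {m=white : n=grey : k=-16} and then {m=black : n=black : k=-26}.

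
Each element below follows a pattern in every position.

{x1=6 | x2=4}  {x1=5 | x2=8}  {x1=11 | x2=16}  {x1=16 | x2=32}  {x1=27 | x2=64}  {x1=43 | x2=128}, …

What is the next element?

{x1=70 | x2=256}

X1: 6, 5, 11, 16, 27, 43 → 70 (each term is the sum of the two before it).
X2 — ×2 each step: 4, 8, 16, 32, 64, 128 → 256.
Combining the parts gives {x1=70 | x2=256}.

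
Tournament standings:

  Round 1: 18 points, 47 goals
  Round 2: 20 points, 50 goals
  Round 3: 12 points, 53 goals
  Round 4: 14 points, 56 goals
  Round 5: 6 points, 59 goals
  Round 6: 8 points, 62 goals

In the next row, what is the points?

Points: 18, 20, 12, 14, 6, 8 → 0 (alternating steps +2, −8, +2, −8, …).
Goals — +3 each step: 47, 50, 53, 56, 59, 62 → 65.

0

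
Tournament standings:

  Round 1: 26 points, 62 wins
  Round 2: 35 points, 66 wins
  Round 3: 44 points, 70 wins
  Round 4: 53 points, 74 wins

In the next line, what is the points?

Points: +9 each step, so 26, 35, 44, 53 → 62.
For the wins, +4 each step: 62, 66, 70, 74 → 78.

62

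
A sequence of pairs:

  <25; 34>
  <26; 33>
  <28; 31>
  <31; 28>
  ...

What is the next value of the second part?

First part: differences are 1, 2, 3, … (increasing by 1 each time), so 25, 26, 28, 31 → 35.
Second part — together with the first part always sums to 59: 34, 33, 31, 28 → 24.

24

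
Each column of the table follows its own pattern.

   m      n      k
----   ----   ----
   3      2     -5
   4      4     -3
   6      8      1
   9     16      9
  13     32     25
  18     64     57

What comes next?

24  128  121

Column m: differences are 1, 2, 3, … (increasing by 1 each time); 3, 4, 6, 9, 13, 18 → 24.
Column n — ×2 each step: 2, 4, 8, 16, 32, 64 → 128.
Column k — always 7 less than the column n: -5, -3, 1, 9, 25, 57 → 121.
So the next line is 24  128  121.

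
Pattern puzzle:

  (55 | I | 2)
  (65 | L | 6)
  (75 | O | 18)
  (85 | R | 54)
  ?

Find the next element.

For the first entry, +10 each step: 55, 65, 75, 85 → 95.
Letter: letters move forward 3 places in the alphabet; I, L, O, R → U.
Third entry: ×3 each step, so 2, 6, 18, 54 → 162.
Putting it together: (95 | U | 162).

(95 | U | 162)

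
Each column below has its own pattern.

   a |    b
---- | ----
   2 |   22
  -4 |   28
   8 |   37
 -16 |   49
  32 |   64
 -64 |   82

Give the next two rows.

128  103; -256  127

Column a — ×(-2) each step: 2, -4, 8, -16, 32, -64 → 128 → -256.
Column b: differences are 6, 9, 12, … (increasing by 3 each time), so 22, 28, 37, 49, 64, 82 → 103 → 127.
So the next two rows are 128  103 and -256  127.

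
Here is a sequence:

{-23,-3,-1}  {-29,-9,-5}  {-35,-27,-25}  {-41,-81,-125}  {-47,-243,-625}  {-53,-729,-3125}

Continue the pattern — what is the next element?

{-59,-2187,-15625}

First part: -23, -29, -35, -41, -47, -53 → -59 (−6 each step).
Second part — ×3 each step: -3, -9, -27, -81, -243, -729 → -2187.
For the third part, ×5 each step: -1, -5, -25, -125, -625, -3125 → -15625.
Putting it together: {-59,-2187,-15625}.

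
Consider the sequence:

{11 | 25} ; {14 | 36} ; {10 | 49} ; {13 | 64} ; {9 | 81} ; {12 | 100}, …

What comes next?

For the first component, alternating steps +3, −4, +3, −4, …: 11, 14, 10, 13, 9, 12 → 8.
Second component — perfect squares: 5², 6², 7², …: 25, 36, 49, 64, 81, 100 → 121.
So the next term is {8 | 121}.

{8 | 121}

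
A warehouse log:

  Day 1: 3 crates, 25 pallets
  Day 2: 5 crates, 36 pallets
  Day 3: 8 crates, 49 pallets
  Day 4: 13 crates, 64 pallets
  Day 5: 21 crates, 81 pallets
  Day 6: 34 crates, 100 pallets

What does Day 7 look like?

Crates: each term is the sum of the two before it; 3, 5, 8, 13, 21, 34 → 55.
Pallets: 25, 36, 49, 64, 81, 100 → 121 (perfect squares: 5², 6², 7², …).
Putting it together: 55 crates, 121 pallets.

55 crates, 121 pallets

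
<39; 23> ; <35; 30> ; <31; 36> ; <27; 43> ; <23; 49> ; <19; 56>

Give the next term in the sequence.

<15; 62>

First entry goes 39, 35, 31, 27, 23, 19 → 15 (−4 each step).
Second entry goes 23, 30, 36, 43, 49, 56 → 62 (alternating steps +7, +6, +7, +6, …).
So the next term is <15; 62>.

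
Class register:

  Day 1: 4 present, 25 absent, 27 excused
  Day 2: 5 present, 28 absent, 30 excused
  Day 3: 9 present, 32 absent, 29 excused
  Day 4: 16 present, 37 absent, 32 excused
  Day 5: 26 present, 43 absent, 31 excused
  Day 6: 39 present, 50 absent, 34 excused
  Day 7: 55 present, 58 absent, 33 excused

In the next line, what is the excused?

36

Excused: 27, 30, 29, 32, 31, 34, 33 → 36 (alternating steps +3, −1, +3, −1, …).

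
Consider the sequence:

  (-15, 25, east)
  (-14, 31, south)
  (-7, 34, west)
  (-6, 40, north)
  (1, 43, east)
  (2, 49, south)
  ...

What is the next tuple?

(9, 52, west)

For the first value, alternating steps +1, +7, +1, +7, …: -15, -14, -7, -6, 1, 2 → 9.
Second value: 25, 31, 34, 40, 43, 49 → 52 (alternating steps +6, +3, +6, +3, …).
Direction goes east, south, west, north, east, south → west (repeats east → south → west → north).
Combining the parts gives (9, 52, west).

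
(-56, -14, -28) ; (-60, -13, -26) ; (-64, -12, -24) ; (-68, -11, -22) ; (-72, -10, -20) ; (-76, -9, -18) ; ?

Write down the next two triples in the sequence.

(-80, -8, -16), (-84, -7, -14)

For the first entry, −4 each step: -56, -60, -64, -68, -72, -76 → -80 → -84.
Second entry: -14, -13, -12, -11, -10, -9 → -8 → -7 (+1 each step).
Third entry — always 2 × the second entry: -28, -26, -24, -22, -20, -18 → -16 → -14.
So the next two triples are (-80, -8, -16) and (-84, -7, -14).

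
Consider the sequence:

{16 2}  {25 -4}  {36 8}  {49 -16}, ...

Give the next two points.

{64 32}, {81 -64}

First part goes 16, 25, 36, 49 → 64 → 81 (perfect squares: 4², 5², 6², …).
Second part — ×(-2) each step: 2, -4, 8, -16 → 32 → -64.
Putting the parts together: {64 32} and then {81 -64}.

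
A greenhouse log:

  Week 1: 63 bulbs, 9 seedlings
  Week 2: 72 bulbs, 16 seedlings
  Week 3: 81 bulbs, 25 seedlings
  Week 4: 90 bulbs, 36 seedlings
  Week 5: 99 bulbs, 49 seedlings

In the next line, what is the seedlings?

Seedlings: perfect squares: 3², 4², 5², …, so 9, 16, 25, 36, 49 → 64.

64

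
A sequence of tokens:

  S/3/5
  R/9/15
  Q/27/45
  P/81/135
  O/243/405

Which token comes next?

For the letter, letters move back 1 place in the alphabet: S, R, Q, P, O → N.
Second component — ×3 each step: 3, 9, 27, 81, 243 → 729.
Third component: ×3 each step, so 5, 15, 45, 135, 405 → 1215.
Combining the parts gives N/729/1215.

N/729/1215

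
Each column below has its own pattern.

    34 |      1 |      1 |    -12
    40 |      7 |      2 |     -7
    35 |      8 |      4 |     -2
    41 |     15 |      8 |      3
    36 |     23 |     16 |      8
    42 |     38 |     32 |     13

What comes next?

37  61  64  18

First component — alternating steps +6, −5, +6, −5, …: 34, 40, 35, 41, 36, 42 → 37.
Second component: 1, 7, 8, 15, 23, 38 → 61 (each term is the sum of the two before it).
Third component: ×2 each step, so 1, 2, 4, 8, 16, 32 → 64.
Fourth component — +5 each step: -12, -7, -2, 3, 8, 13 → 18.
So the next row is 37  61  64  18.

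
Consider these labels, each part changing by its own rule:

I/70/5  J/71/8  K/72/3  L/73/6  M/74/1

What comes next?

N/75/4

Letter: letters move forward 1 place in the alphabet; I, J, K, L, M → N.
Second component goes 70, 71, 72, 73, 74 → 75 (+1 each step).
For the third component, alternating steps +3, −5, +3, −5, …: 5, 8, 3, 6, 1 → 4.
So the next label is N/75/4.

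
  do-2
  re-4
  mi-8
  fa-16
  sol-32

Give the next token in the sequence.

For the note, runs through the solfège scale do→ti: do, re, mi, fa, sol → la.
Second component: ×2 each step, so 2, 4, 8, 16, 32 → 64.
Putting it together: la-64.

la-64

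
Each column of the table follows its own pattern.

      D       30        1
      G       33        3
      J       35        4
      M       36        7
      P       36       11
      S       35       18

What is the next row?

For the letter, letters move forward 3 places in the alphabet: D, G, J, M, P, S → V.
Second component: 30, 33, 35, 36, 36, 35 → 33 (differences are 3, 2, 1, … (decreasing by 1 each time)).
Third component: 1, 3, 4, 7, 11, 18 → 29 (each term is the sum of the two before it).
Putting it together: V  33  29.

V  33  29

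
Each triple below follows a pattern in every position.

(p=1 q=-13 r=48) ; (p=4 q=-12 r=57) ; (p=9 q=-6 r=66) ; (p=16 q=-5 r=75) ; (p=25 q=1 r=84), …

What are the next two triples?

P — perfect squares: 1², 2², 3², …: 1, 4, 9, 16, 25 → 36 → 49.
For the q, alternating steps +1, +6, +1, +6, …: -13, -12, -6, -5, 1 → 2 → 8.
R: +9 each step, so 48, 57, 66, 75, 84 → 93 → 102.
Putting the parts together: (p=36 q=2 r=93) and then (p=49 q=8 r=102).

(p=36 q=2 r=93), (p=49 q=8 r=102)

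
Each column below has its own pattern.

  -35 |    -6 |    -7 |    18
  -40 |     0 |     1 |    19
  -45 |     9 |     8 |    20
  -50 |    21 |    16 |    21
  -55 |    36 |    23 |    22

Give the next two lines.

-60  54  31  23; -65  75  38  24

First component: −5 each step; -35, -40, -45, -50, -55 → -60 → -65.
Second component: -6, 0, 9, 21, 36 → 54 → 75 (differences are 6, 9, 12, … (increasing by 3 each time)).
Third component goes -7, 1, 8, 16, 23 → 31 → 38 (alternating steps +8, +7, +8, +7, …).
Fourth component goes 18, 19, 20, 21, 22 → 23 → 24 (+1 each step).
So the next two lines are -60  54  31  23 and -65  75  38  24.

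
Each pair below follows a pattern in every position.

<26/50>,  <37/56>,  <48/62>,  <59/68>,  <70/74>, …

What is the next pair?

First part: +11 each step; 26, 37, 48, 59, 70 → 81.
For the second part, +6 each step: 50, 56, 62, 68, 74 → 80.
Putting it together: <81/80>.

<81/80>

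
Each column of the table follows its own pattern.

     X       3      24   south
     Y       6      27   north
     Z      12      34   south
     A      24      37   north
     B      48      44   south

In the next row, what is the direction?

For the direction, alternates south ↔ north: south, north, south, north, south → north.

north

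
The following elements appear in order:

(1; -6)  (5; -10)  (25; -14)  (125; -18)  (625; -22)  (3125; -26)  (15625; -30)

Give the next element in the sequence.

First coordinate: ×5 each step; 1, 5, 25, 125, 625, 3125, 15625 → 78125.
Second coordinate: -6, -10, -14, -18, -22, -26, -30 → -34 (−4 each step).
So the next element is (78125; -34).

(78125; -34)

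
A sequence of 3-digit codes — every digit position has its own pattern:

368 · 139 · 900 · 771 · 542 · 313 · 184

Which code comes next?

955

First digit — −2 each step, mod 10: 3, 1, 9, 7, 5, 3, 1 → 9.
Second digit: −3 each step, mod 10; 6, 3, 0, 7, 4, 1, 8 → 5.
Third digit: +1 each step, mod 10; 8, 9, 0, 1, 2, 3, 4 → 5.
Putting it together: 955.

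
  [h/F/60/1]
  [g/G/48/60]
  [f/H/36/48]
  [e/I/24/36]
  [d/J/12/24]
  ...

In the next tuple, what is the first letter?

c

First letter: letters move back 1 place in the alphabet, so h, g, f, e, d → c.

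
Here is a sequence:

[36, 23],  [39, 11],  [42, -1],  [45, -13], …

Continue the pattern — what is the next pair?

[48, -25]

First slot goes 36, 39, 42, 45 → 48 (+3 each step).
Second slot: 23, 11, -1, -13 → -25 (−12 each step).
Putting it together: [48, -25].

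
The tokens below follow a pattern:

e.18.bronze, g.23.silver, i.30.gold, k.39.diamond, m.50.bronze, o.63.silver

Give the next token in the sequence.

q.78.gold

Letter: letters move forward 2 places in the alphabet, so e, g, i, k, m, o → q.
Second component: differences are 5, 7, 9, … (increasing by 2 each time), so 18, 23, 30, 39, 50, 63 → 78.
Rank: repeats bronze → silver → gold → diamond; bronze, silver, gold, diamond, bronze, silver → gold.
Combining the parts gives q.78.gold.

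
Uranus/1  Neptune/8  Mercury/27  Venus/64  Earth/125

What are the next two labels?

Planet: runs through the planets Mercury→Neptune; Uranus, Neptune, Mercury, Venus, Earth → Mars → Jupiter.
Second component: perfect cubes: 1³, 2³, 3³, …, so 1, 8, 27, 64, 125 → 216 → 343.
So the next two labels are Mars/216 and Jupiter/343.

Mars/216 then Jupiter/343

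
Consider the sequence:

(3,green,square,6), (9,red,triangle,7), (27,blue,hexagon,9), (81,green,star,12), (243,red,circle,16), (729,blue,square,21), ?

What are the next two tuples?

For the first value, ×3 each step: 3, 9, 27, 81, 243, 729 → 2187 → 6561.
Colour: repeats green → red → blue, so green, red, blue, green, red, blue → green → red.
Shape: square, triangle, hexagon, star, circle, square → triangle → hexagon (repeats square → triangle → hexagon → star → circle).
Fourth value — differences are 1, 2, 3, … (increasing by 1 each time): 6, 7, 9, 12, 16, 21 → 27 → 34.
Putting the parts together: (2187,green,triangle,27) and then (6561,red,hexagon,34).

(2187,green,triangle,27), (6561,red,hexagon,34)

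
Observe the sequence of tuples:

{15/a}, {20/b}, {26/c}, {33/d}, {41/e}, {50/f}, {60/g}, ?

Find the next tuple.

For the first part, differences are 5, 6, 7, … (increasing by 1 each time): 15, 20, 26, 33, 41, 50, 60 → 71.
Letter: letters move forward 1 place in the alphabet, so a, b, c, d, e, f, g → h.
Putting it together: {71/h}.

{71/h}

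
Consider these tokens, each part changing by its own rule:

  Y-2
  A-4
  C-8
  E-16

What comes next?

G-32

Letter: letters move forward 2 places in the alphabet, wrapping Z→A; Y, A, C, E → G.
Second component: ×2 each step, so 2, 4, 8, 16 → 32.
Combining the parts gives G-32.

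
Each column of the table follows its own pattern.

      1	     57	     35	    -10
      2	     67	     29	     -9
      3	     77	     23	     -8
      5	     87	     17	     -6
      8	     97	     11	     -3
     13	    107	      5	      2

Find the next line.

21  117  -1  10

First component: each term is the sum of the two before it; 1, 2, 3, 5, 8, 13 → 21.
Second component — +10 each step: 57, 67, 77, 87, 97, 107 → 117.
Third component goes 35, 29, 23, 17, 11, 5 → -1 (−6 each step).
Fourth component: -10, -9, -8, -6, -3, 2 → 10 (always 11 less than the first component).
Putting it together: 21  117  -1  10.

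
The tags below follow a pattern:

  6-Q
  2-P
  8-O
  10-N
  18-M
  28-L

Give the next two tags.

46-K, 74-J

First component — each term is the sum of the two before it: 6, 2, 8, 10, 18, 28 → 46 → 74.
Letter — letters move back 1 place in the alphabet: Q, P, O, N, M, L → K → J.
Putting the parts together: 46-K and then 74-J.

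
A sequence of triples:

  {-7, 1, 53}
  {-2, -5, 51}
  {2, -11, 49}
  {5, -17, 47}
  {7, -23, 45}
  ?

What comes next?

First slot: -7, -2, 2, 5, 7 → 8 (differences are 5, 4, 3, … (decreasing by 1 each time)).
Second slot: −6 each step; 1, -5, -11, -17, -23 → -29.
Third slot goes 53, 51, 49, 47, 45 → 43 (−2 each step).
Putting it together: {8, -29, 43}.

{8, -29, 43}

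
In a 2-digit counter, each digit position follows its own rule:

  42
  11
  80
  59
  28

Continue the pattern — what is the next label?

First digit goes 4, 1, 8, 5, 2 → 9 (−3 each step, mod 10).
Second digit — −1 each step, mod 10: 2, 1, 0, 9, 8 → 7.
So the next label is 97.

97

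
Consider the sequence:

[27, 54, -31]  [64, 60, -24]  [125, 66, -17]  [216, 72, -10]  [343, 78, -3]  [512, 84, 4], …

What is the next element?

[729, 90, 11]

First value: perfect cubes: 3³, 4³, 5³, …, so 27, 64, 125, 216, 343, 512 → 729.
Second value goes 54, 60, 66, 72, 78, 84 → 90 (+6 each step).
Third value: +7 each step; -31, -24, -17, -10, -3, 4 → 11.
Putting it together: [729, 90, 11].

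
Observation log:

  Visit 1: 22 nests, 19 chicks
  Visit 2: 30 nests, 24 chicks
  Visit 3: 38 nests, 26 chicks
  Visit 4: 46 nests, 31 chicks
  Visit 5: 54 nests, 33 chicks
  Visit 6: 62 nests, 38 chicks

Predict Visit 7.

70 nests, 40 chicks

For the nests, +8 each step: 22, 30, 38, 46, 54, 62 → 70.
For the chicks, alternating steps +5, +2, +5, +2, …: 19, 24, 26, 31, 33, 38 → 40.
Putting it together: 70 nests, 40 chicks.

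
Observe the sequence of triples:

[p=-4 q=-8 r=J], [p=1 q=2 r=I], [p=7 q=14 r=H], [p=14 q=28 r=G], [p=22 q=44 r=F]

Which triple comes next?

P: -4, 1, 7, 14, 22 → 31 (differences are 5, 6, 7, … (increasing by 1 each time)).
For the q, always 2 × the p: -8, 2, 14, 28, 44 → 62.
R — letters move back 1 place in the alphabet: J, I, H, G, F → E.
Combining the parts gives [p=31 q=62 r=E].

[p=31 q=62 r=E]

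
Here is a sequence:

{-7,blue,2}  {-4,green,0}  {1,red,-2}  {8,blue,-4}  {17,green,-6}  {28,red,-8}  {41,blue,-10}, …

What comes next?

{56,green,-12}

First value: -7, -4, 1, 8, 17, 28, 41 → 56 (differences are 3, 5, 7, … (increasing by 2 each time)).
For the colour, repeats blue → green → red: blue, green, red, blue, green, red, blue → green.
Third value: −2 each step, so 2, 0, -2, -4, -6, -8, -10 → -12.
Combining the parts gives {56,green,-12}.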